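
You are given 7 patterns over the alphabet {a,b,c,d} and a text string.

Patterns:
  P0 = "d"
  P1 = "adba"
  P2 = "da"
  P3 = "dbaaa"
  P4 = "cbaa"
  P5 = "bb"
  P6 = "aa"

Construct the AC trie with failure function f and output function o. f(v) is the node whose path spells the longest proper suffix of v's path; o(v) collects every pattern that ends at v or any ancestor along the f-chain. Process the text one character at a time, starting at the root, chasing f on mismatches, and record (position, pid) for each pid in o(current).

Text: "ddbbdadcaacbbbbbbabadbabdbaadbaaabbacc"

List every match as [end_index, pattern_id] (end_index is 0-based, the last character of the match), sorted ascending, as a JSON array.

Build automaton:
Trie (insert patterns):
  n0 'ε': a→2 b→15 c→11 d→1
  n1 'd': a→6 b→7  ←P0
  n2 'a': a→17 d→3
  n3 'ad': b→4
  n4 'adb': a→5
  n5 'adba': ·  ←P1
  n6 'da': ·  ←P2
  n7 'db': a→8
  n8 'dba': a→9
  n9 'dbaa': a→10
  n10 'dbaaa': ·  ←P3
  n11 'c': b→12
  n12 'cb': a→13
  n13 'cba': a→14
  n14 'cbaa': ·  ←P4
  n15 'b': b→16
  n16 'bb': ·  ←P5
  n17 'aa': ·  ←P6

Failure links (BFS by depth):
  n1('d'): parent n0 fail=0; on 'd' 0 → fail=0;  out {0}∪∅={0}
  n2('a'): parent n0 fail=0; on 'a' 0 → fail=0;  out ∅∪∅=∅
  n11('c'): parent n0 fail=0; on 'c' 0 → fail=0;  out ∅∪∅=∅
  n15('b'): parent n0 fail=0; on 'b' 0 → fail=0;  out ∅∪∅=∅
  n3('ad'): parent n2 fail=0; on 'd' 0 → fail=1;  out ∅∪{0}={0}
  n6('da'): parent n1 fail=0; on 'a' 0 → fail=2;  out {2}∪∅={2}
  n7('db'): parent n1 fail=0; on 'b' 0 → fail=15;  out ∅∪∅=∅
  n12('cb'): parent n11 fail=0; on 'b' 0 → fail=15;  out ∅∪∅=∅
  n16('bb'): parent n15 fail=0; on 'b' 0 → fail=15;  out {5}∪∅={5}
  n17('aa'): parent n2 fail=0; on 'a' 0 → fail=2;  out {6}∪∅={6}
  n4('adb'): parent n3 fail=1; on 'b' 1 → fail=7;  out ∅∪∅=∅
  n8('dba'): parent n7 fail=15; on 'a' 15→0 → fail=2;  out ∅∪∅=∅
  n13('cba'): parent n12 fail=15; on 'a' 15→0 → fail=2;  out ∅∪∅=∅
  n5('adba'): parent n4 fail=7; on 'a' 7 → fail=8;  out {1}∪∅={1}
  n9('dbaa'): parent n8 fail=2; on 'a' 2 → fail=17;  out ∅∪{6}={6}
  n14('cbaa'): parent n13 fail=2; on 'a' 2 → fail=17;  out {4}∪{6}={4,6}
  n10('dbaaa'): parent n9 fail=17; on 'a' 17→2 → fail=17;  out {3}∪{6}={3,6}

Text stream:
[0] read 'd'  n0⇒n1  ** P0@[0:0]
[1] read 'd'  n1⇒n1 (fail-walked)  ** P0@[1:1]
[2] read 'b'  n1⇒n7
[3] read 'b'  n7⇒n16 (fail-walked)  ** P5@[2:3]
[4] read 'd'  n16⇒n1 (fail-walked)  ** P0@[4:4]
[5] read 'a'  n1⇒n6  ** P2@[4:5]
[6] read 'd'  n6⇒n3 (fail-walked)  ** P0@[6:6]
[7] read 'c'  n3⇒n11 (fail-walked)
[8] read 'a'  n11⇒n2 (fail-walked)
[9] read 'a'  n2⇒n17  ** P6@[8:9]
[10] read 'c'  n17⇒n11 (fail-walked)
[11] read 'b'  n11⇒n12
[12] read 'b'  n12⇒n16 (fail-walked)  ** P5@[11:12]
[13] read 'b'  n16⇒n16 (fail-walked)  ** P5@[12:13]
[14] read 'b'  n16⇒n16 (fail-walked)  ** P5@[13:14]
[15] read 'b'  n16⇒n16 (fail-walked)  ** P5@[14:15]
[16] read 'b'  n16⇒n16 (fail-walked)  ** P5@[15:16]
[17] read 'a'  n16⇒n2 (fail-walked)
[18] read 'b'  n2⇒n15 (fail-walked)
[19] read 'a'  n15⇒n2 (fail-walked)
[20] read 'd'  n2⇒n3  ** P0@[20:20]
[21] read 'b'  n3⇒n4
[22] read 'a'  n4⇒n5  ** P1@[19:22]
[23] read 'b'  n5⇒n15 (fail-walked)
[24] read 'd'  n15⇒n1 (fail-walked)  ** P0@[24:24]
[25] read 'b'  n1⇒n7
[26] read 'a'  n7⇒n8
[27] read 'a'  n8⇒n9  ** P6@[26:27]
[28] read 'd'  n9⇒n3 (fail-walked)  ** P0@[28:28]
[29] read 'b'  n3⇒n4
[30] read 'a'  n4⇒n5  ** P1@[27:30]
[31] read 'a'  n5⇒n9 (fail-walked)  ** P6@[30:31]
[32] read 'a'  n9⇒n10  ** P3@[28:32],P6@[31:32]
[33] read 'b'  n10⇒n15 (fail-walked)
[34] read 'b'  n15⇒n16  ** P5@[33:34]
[35] read 'a'  n16⇒n2 (fail-walked)
[36] read 'c'  n2⇒n11 (fail-walked)
[37] read 'c'  n11⇒n11 (fail-walked)

All matches (sorted): [[0,0],[1,0],[3,5],[4,0],[5,2],[6,0],[9,6],[12,5],[13,5],[14,5],[15,5],[16,5],[20,0],[22,1],[24,0],[27,6],[28,0],[30,1],[31,6],[32,3],[32,6],[34,5]]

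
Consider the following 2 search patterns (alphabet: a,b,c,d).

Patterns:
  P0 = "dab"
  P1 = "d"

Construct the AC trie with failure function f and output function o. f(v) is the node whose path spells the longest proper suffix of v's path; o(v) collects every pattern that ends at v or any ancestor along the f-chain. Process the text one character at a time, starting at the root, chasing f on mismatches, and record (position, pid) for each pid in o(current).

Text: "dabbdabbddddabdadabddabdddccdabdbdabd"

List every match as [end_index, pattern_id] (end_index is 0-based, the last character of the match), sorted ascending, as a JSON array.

Construct AC machine:
Trie (insert patterns):
  n0 'ε': d→1
  n1 'd': a→2  ←P1
  n2 'da': b→3
  n3 'dab': ·  ←P0

Failure links (BFS by depth):
  fail(1) 'd': from fail(0)=0 chase 'd': 0 ⇒ 0;  out={1}∪out(0)={1}
  fail(2) 'da': from fail(1)=0 chase 'a': 0 ⇒ 0;  out=∅∪out(0)=∅
  fail(3) 'dab': from fail(2)=0 chase 'b': 0 ⇒ 0;  out={0}∪out(0)={0}

Scan:
i=0 'd': node 0→1  emit P1@[0:0]
i=1 'a': node 1→2
i=2 'b': node 2→3  emit P0@[0:2]
i=3 'b': node 3→0 (fail-walked)
i=4 'd': node 0→1  emit P1@[4:4]
i=5 'a': node 1→2
i=6 'b': node 2→3  emit P0@[4:6]
i=7 'b': node 3→0 (fail-walked)
i=8 'd': node 0→1  emit P1@[8:8]
i=9 'd': node 1→1 (fail-walked)  emit P1@[9:9]
i=10 'd': node 1→1 (fail-walked)  emit P1@[10:10]
i=11 'd': node 1→1 (fail-walked)  emit P1@[11:11]
i=12 'a': node 1→2
i=13 'b': node 2→3  emit P0@[11:13]
i=14 'd': node 3→1 (fail-walked)  emit P1@[14:14]
i=15 'a': node 1→2
i=16 'd': node 2→1 (fail-walked)  emit P1@[16:16]
i=17 'a': node 1→2
i=18 'b': node 2→3  emit P0@[16:18]
i=19 'd': node 3→1 (fail-walked)  emit P1@[19:19]
i=20 'd': node 1→1 (fail-walked)  emit P1@[20:20]
i=21 'a': node 1→2
i=22 'b': node 2→3  emit P0@[20:22]
i=23 'd': node 3→1 (fail-walked)  emit P1@[23:23]
i=24 'd': node 1→1 (fail-walked)  emit P1@[24:24]
i=25 'd': node 1→1 (fail-walked)  emit P1@[25:25]
i=26 'c': node 1→0 (fail-walked)
i=27 'c': node 0→0
i=28 'd': node 0→1  emit P1@[28:28]
i=29 'a': node 1→2
i=30 'b': node 2→3  emit P0@[28:30]
i=31 'd': node 3→1 (fail-walked)  emit P1@[31:31]
i=32 'b': node 1→0 (fail-walked)
i=33 'd': node 0→1  emit P1@[33:33]
i=34 'a': node 1→2
i=35 'b': node 2→3  emit P0@[33:35]
i=36 'd': node 3→1 (fail-walked)  emit P1@[36:36]

Matches: [[0,1],[2,0],[4,1],[6,0],[8,1],[9,1],[10,1],[11,1],[13,0],[14,1],[16,1],[18,0],[19,1],[20,1],[22,0],[23,1],[24,1],[25,1],[28,1],[30,0],[31,1],[33,1],[35,0],[36,1]]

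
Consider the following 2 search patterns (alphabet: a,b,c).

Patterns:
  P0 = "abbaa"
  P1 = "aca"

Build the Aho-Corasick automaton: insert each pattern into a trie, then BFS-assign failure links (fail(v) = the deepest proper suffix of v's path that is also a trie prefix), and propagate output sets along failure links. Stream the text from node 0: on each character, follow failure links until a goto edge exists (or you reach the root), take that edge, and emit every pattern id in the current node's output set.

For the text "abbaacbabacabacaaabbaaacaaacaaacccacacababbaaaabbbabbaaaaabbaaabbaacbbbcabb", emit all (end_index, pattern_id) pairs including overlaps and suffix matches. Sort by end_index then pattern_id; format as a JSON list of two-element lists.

Build:
Trie (insert patterns):
  n0 'ε': a→1
  n1 'a': b→2 c→6
  n2 'ab': b→3
  n3 'abb': a→4
  n4 'abba': a→5
  n5 'abbaa': ·  [P0 ends]
  n6 'ac': a→7
  n7 'aca': ·  [P1 ends]

Failure links (BFS by depth):
  fail(1) 'a': from fail(0)=0 chase 'a': 0 ⇒ 0;  out=∅∪out(0)=∅
  fail(2) 'ab': from fail(1)=0 chase 'b': 0 ⇒ 0;  out=∅∪out(0)=∅
  fail(6) 'ac': from fail(1)=0 chase 'c': 0 ⇒ 0;  out=∅∪out(0)=∅
  fail(3) 'abb': from fail(2)=0 chase 'b': 0 ⇒ 0;  out=∅∪out(0)=∅
  fail(7) 'aca': from fail(6)=0 chase 'a': 0 ⇒ 1;  out={1}∪out(1)={1}
  fail(4) 'abba': from fail(3)=0 chase 'a': 0 ⇒ 1;  out=∅∪out(1)=∅
  fail(5) 'abbaa': from fail(4)=1 chase 'a': 1→0 ⇒ 1;  out={0}∪out(1)={0}

Run:
[0] read 'a'  n0⇒n1
[1] read 'b'  n1⇒n2
[2] read 'b'  n2⇒n3
[3] read 'a'  n3⇒n4
[4] read 'a'  n4⇒n5  emit P0@[0:4]
[5] read 'c'  n5⇒n6 (fail-walked)
[6] read 'b'  n6⇒n0 (fail-walked)
[7] read 'a'  n0⇒n1
[8] read 'b'  n1⇒n2
[9] read 'a'  n2⇒n1 (fail-walked)
[10] read 'c'  n1⇒n6
[11] read 'a'  n6⇒n7  emit P1@[9:11]
[12] read 'b'  n7⇒n2 (fail-walked)
[13] read 'a'  n2⇒n1 (fail-walked)
[14] read 'c'  n1⇒n6
[15] read 'a'  n6⇒n7  emit P1@[13:15]
[16] read 'a'  n7⇒n1 (fail-walked)
[17] read 'a'  n1⇒n1 (fail-walked)
[18] read 'b'  n1⇒n2
[19] read 'b'  n2⇒n3
[20] read 'a'  n3⇒n4
[21] read 'a'  n4⇒n5  emit P0@[17:21]
[22] read 'a'  n5⇒n1 (fail-walked)
[23] read 'c'  n1⇒n6
[24] read 'a'  n6⇒n7  emit P1@[22:24]
[25] read 'a'  n7⇒n1 (fail-walked)
[26] read 'a'  n1⇒n1 (fail-walked)
[27] read 'c'  n1⇒n6
[28] read 'a'  n6⇒n7  emit P1@[26:28]
[29] read 'a'  n7⇒n1 (fail-walked)
[30] read 'a'  n1⇒n1 (fail-walked)
[31] read 'c'  n1⇒n6
[32] read 'c'  n6⇒n0 (fail-walked)
[33] read 'c'  n0⇒n0
[34] read 'a'  n0⇒n1
[35] read 'c'  n1⇒n6
[36] read 'a'  n6⇒n7  emit P1@[34:36]
[37] read 'c'  n7⇒n6 (fail-walked)
[38] read 'a'  n6⇒n7  emit P1@[36:38]
[39] read 'b'  n7⇒n2 (fail-walked)
[40] read 'a'  n2⇒n1 (fail-walked)
[41] read 'b'  n1⇒n2
[42] read 'b'  n2⇒n3
[43] read 'a'  n3⇒n4
[44] read 'a'  n4⇒n5  emit P0@[40:44]
[45] read 'a'  n5⇒n1 (fail-walked)
[46] read 'a'  n1⇒n1 (fail-walked)
[47] read 'b'  n1⇒n2
[48] read 'b'  n2⇒n3
[49] read 'b'  n3⇒n0 (fail-walked)
[50] read 'a'  n0⇒n1
[51] read 'b'  n1⇒n2
[52] read 'b'  n2⇒n3
[53] read 'a'  n3⇒n4
[54] read 'a'  n4⇒n5  emit P0@[50:54]
[55] read 'a'  n5⇒n1 (fail-walked)
[56] read 'a'  n1⇒n1 (fail-walked)
[57] read 'a'  n1⇒n1 (fail-walked)
[58] read 'b'  n1⇒n2
[59] read 'b'  n2⇒n3
[60] read 'a'  n3⇒n4
[61] read 'a'  n4⇒n5  emit P0@[57:61]
[62] read 'a'  n5⇒n1 (fail-walked)
[63] read 'b'  n1⇒n2
[64] read 'b'  n2⇒n3
[65] read 'a'  n3⇒n4
[66] read 'a'  n4⇒n5  emit P0@[62:66]
[67] read 'c'  n5⇒n6 (fail-walked)
[68] read 'b'  n6⇒n0 (fail-walked)
[69] read 'b'  n0⇒n0
[70] read 'b'  n0⇒n0
[71] read 'c'  n0⇒n0
[72] read 'a'  n0⇒n1
[73] read 'b'  n1⇒n2
[74] read 'b'  n2⇒n3

Result: [[4,0],[11,1],[15,1],[21,0],[24,1],[28,1],[36,1],[38,1],[44,0],[54,0],[61,0],[66,0]]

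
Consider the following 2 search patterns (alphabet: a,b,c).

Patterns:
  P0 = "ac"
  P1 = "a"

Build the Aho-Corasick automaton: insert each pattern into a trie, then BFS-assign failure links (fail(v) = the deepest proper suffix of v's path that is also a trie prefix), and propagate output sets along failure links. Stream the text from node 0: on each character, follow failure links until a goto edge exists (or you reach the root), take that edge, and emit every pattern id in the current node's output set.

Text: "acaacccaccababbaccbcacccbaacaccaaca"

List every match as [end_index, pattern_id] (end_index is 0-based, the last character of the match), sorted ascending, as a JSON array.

Construct AC machine:
Trie (insert patterns):
  n0 'ε': a→1
  n1 'a': c→2  [P1 ends]
  n2 'ac': ·  [P0 ends]

Failure links (BFS by depth):
  fail(1) 'a': from fail(0)=0 chase 'a': 0 ⇒ 0;  out={1}∪out(0)={1}
  fail(2) 'ac': from fail(1)=0 chase 'c': 0 ⇒ 0;  out={0}∪out(0)={0}

Run:
i=0 'a': node 0→1  ** P1@[0:0]
i=1 'c': node 1→2  ** P0@[0:1]
i=2 'a': node 2→1 (fail-walked)  ** P1@[2:2]
i=3 'a': node 1→1 (fail-walked)  ** P1@[3:3]
i=4 'c': node 1→2  ** P0@[3:4]
i=5 'c': node 2→0 (fail-walked)
i=6 'c': node 0→0
i=7 'a': node 0→1  ** P1@[7:7]
i=8 'c': node 1→2  ** P0@[7:8]
i=9 'c': node 2→0 (fail-walked)
i=10 'a': node 0→1  ** P1@[10:10]
i=11 'b': node 1→0 (fail-walked)
i=12 'a': node 0→1  ** P1@[12:12]
i=13 'b': node 1→0 (fail-walked)
i=14 'b': node 0→0
i=15 'a': node 0→1  ** P1@[15:15]
i=16 'c': node 1→2  ** P0@[15:16]
i=17 'c': node 2→0 (fail-walked)
i=18 'b': node 0→0
i=19 'c': node 0→0
i=20 'a': node 0→1  ** P1@[20:20]
i=21 'c': node 1→2  ** P0@[20:21]
i=22 'c': node 2→0 (fail-walked)
i=23 'c': node 0→0
i=24 'b': node 0→0
i=25 'a': node 0→1  ** P1@[25:25]
i=26 'a': node 1→1 (fail-walked)  ** P1@[26:26]
i=27 'c': node 1→2  ** P0@[26:27]
i=28 'a': node 2→1 (fail-walked)  ** P1@[28:28]
i=29 'c': node 1→2  ** P0@[28:29]
i=30 'c': node 2→0 (fail-walked)
i=31 'a': node 0→1  ** P1@[31:31]
i=32 'a': node 1→1 (fail-walked)  ** P1@[32:32]
i=33 'c': node 1→2  ** P0@[32:33]
i=34 'a': node 2→1 (fail-walked)  ** P1@[34:34]

Matches: [[0,1],[1,0],[2,1],[3,1],[4,0],[7,1],[8,0],[10,1],[12,1],[15,1],[16,0],[20,1],[21,0],[25,1],[26,1],[27,0],[28,1],[29,0],[31,1],[32,1],[33,0],[34,1]]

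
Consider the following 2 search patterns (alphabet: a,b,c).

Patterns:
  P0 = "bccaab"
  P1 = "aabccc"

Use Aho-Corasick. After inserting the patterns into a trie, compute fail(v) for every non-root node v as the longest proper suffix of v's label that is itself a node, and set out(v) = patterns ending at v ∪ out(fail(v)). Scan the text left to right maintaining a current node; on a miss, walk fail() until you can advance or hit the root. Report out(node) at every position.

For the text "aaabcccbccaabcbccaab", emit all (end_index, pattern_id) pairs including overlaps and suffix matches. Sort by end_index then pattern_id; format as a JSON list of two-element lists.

Build automaton:
Trie nodes:
  n0 'ε': a→7 b→1
  n1 'b': c→2
  n2 'bc': c→3
  n3 'bcc': a→4
  n4 'bcca': a→5
  n5 'bccaa': b→6
  n6 'bccaab': ·  [P0 ends]
  n7 'a': a→8
  n8 'aa': b→9
  n9 'aab': c→10
  n10 'aabc': c→11
  n11 'aabcc': c→12
  n12 'aabccc': ·  [P1 ends]

BFS fail/out derivation:
  n1('b'): parent n0 fail=0; on 'b' 0 → fail=0;  out ∅∪∅=∅
  n7('a'): parent n0 fail=0; on 'a' 0 → fail=0;  out ∅∪∅=∅
  n2('bc'): parent n1 fail=0; on 'c' 0 → fail=0;  out ∅∪∅=∅
  n8('aa'): parent n7 fail=0; on 'a' 0 → fail=7;  out ∅∪∅=∅
  n3('bcc'): parent n2 fail=0; on 'c' 0 → fail=0;  out ∅∪∅=∅
  n9('aab'): parent n8 fail=7; on 'b' 7→0 → fail=1;  out ∅∪∅=∅
  n4('bcca'): parent n3 fail=0; on 'a' 0 → fail=7;  out ∅∪∅=∅
  n10('aabc'): parent n9 fail=1; on 'c' 1 → fail=2;  out ∅∪∅=∅
  n5('bccaa'): parent n4 fail=7; on 'a' 7 → fail=8;  out ∅∪∅=∅
  n11('aabcc'): parent n10 fail=2; on 'c' 2 → fail=3;  out ∅∪∅=∅
  n6('bccaab'): parent n5 fail=8; on 'b' 8 → fail=9;  out {0}∪∅={0}
  n12('aabccc'): parent n11 fail=3; on 'c' 3→0 → fail=0;  out {1}∪∅={1}

Text stream:
i=0 'a': node 0→7
i=1 'a': node 7→8
i=2 'a': node 8→8 ·f
i=3 'b': node 8→9
i=4 'c': node 9→10
i=5 'c': node 10→11
i=6 'c': node 11→12  → match P1@[1:6]
i=7 'b': node 12→1 ·f
i=8 'c': node 1→2
i=9 'c': node 2→3
i=10 'a': node 3→4
i=11 'a': node 4→5
i=12 'b': node 5→6  → match P0@[7:12]
i=13 'c': node 6→10 ·f
i=14 'b': node 10→1 ·f
i=15 'c': node 1→2
i=16 'c': node 2→3
i=17 'a': node 3→4
i=18 'a': node 4→5
i=19 'b': node 5→6  → match P0@[14:19]

Result: [[6,1],[12,0],[19,0]]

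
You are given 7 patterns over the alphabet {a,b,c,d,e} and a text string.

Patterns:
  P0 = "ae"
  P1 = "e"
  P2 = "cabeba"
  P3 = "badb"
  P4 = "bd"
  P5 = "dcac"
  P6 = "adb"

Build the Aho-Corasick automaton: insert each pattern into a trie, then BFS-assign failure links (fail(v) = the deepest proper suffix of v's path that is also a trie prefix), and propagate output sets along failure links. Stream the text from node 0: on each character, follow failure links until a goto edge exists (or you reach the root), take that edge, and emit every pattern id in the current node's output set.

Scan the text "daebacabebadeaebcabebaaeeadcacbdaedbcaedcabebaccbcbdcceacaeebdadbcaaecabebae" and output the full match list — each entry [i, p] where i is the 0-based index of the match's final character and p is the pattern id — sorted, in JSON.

Build automaton:
Trie (insert patterns):
  n0 'ε': a→1 b→10 c→4 d→15 e→3
  n1 'a': d→19 e→2
  n2 'ae': ·  [P0 ends]
  n3 'e': ·  [P1 ends]
  n4 'c': a→5
  n5 'ca': b→6
  n6 'cab': e→7
  n7 'cabe': b→8
  n8 'cabeb': a→9
  n9 'cabeba': ·  [P2 ends]
  n10 'b': a→11 d→14
  n11 'ba': d→12
  n12 'bad': b→13
  n13 'badb': ·  [P3 ends]
  n14 'bd': ·  [P4 ends]
  n15 'd': c→16
  n16 'dc': a→17
  n17 'dca': c→18
  n18 'dcac': ·  [P5 ends]
  n19 'ad': b→20
  n20 'adb': ·  [P6 ends]

Failure links (BFS by depth):
  n1('a'): parent n0 fail=0; on 'a' 0 → fail=0;  out ∅∪∅=∅
  n3('e'): parent n0 fail=0; on 'e' 0 → fail=0;  out {1}∪∅={1}
  n4('c'): parent n0 fail=0; on 'c' 0 → fail=0;  out ∅∪∅=∅
  n10('b'): parent n0 fail=0; on 'b' 0 → fail=0;  out ∅∪∅=∅
  n15('d'): parent n0 fail=0; on 'd' 0 → fail=0;  out ∅∪∅=∅
  n2('ae'): parent n1 fail=0; on 'e' 0 → fail=3;  out {0}∪{1}={0,1}
  n5('ca'): parent n4 fail=0; on 'a' 0 → fail=1;  out ∅∪∅=∅
  n11('ba'): parent n10 fail=0; on 'a' 0 → fail=1;  out ∅∪∅=∅
  n14('bd'): parent n10 fail=0; on 'd' 0 → fail=15;  out {4}∪∅={4}
  n16('dc'): parent n15 fail=0; on 'c' 0 → fail=4;  out ∅∪∅=∅
  n19('ad'): parent n1 fail=0; on 'd' 0 → fail=15;  out ∅∪∅=∅
  n6('cab'): parent n5 fail=1; on 'b' 1→0 → fail=10;  out ∅∪∅=∅
  n12('bad'): parent n11 fail=1; on 'd' 1 → fail=19;  out ∅∪∅=∅
  n17('dca'): parent n16 fail=4; on 'a' 4 → fail=5;  out ∅∪∅=∅
  n20('adb'): parent n19 fail=15; on 'b' 15→0 → fail=10;  out {6}∪∅={6}
  n7('cabe'): parent n6 fail=10; on 'e' 10→0 → fail=3;  out ∅∪{1}={1}
  n13('badb'): parent n12 fail=19; on 'b' 19 → fail=20;  out {3}∪{6}={3,6}
  n18('dcac'): parent n17 fail=5; on 'c' 5→1→0 → fail=4;  out {5}∪∅={5}
  n8('cabeb'): parent n7 fail=3; on 'b' 3→0 → fail=10;  out ∅∪∅=∅
  n9('cabeba'): parent n8 fail=10; on 'a' 10 → fail=11;  out {2}∪∅={2}

Scan:
[0] read 'd'  n0⇒n15
[1] read 'a'  n15⇒n1 ·f
[2] read 'e'  n1⇒n2  emit P0@[1:2],P1@[2:2]
[3] read 'b'  n2⇒n10 ·f
[4] read 'a'  n10⇒n11
[5] read 'c'  n11⇒n4 ·f
[6] read 'a'  n4⇒n5
[7] read 'b'  n5⇒n6
[8] read 'e'  n6⇒n7  emit P1@[8:8]
[9] read 'b'  n7⇒n8
[10] read 'a'  n8⇒n9  emit P2@[5:10]
[11] read 'd'  n9⇒n12 ·f
[12] read 'e'  n12⇒n3 ·f  emit P1@[12:12]
[13] read 'a'  n3⇒n1 ·f
[14] read 'e'  n1⇒n2  emit P0@[13:14],P1@[14:14]
[15] read 'b'  n2⇒n10 ·f
[16] read 'c'  n10⇒n4 ·f
[17] read 'a'  n4⇒n5
[18] read 'b'  n5⇒n6
[19] read 'e'  n6⇒n7  emit P1@[19:19]
[20] read 'b'  n7⇒n8
[21] read 'a'  n8⇒n9  emit P2@[16:21]
[22] read 'a'  n9⇒n1 ·f
[23] read 'e'  n1⇒n2  emit P0@[22:23],P1@[23:23]
[24] read 'e'  n2⇒n3 ·f  emit P1@[24:24]
[25] read 'a'  n3⇒n1 ·f
[26] read 'd'  n1⇒n19
[27] read 'c'  n19⇒n16 ·f
[28] read 'a'  n16⇒n17
[29] read 'c'  n17⇒n18  emit P5@[26:29]
[30] read 'b'  n18⇒n10 ·f
[31] read 'd'  n10⇒n14  emit P4@[30:31]
[32] read 'a'  n14⇒n1 ·f
[33] read 'e'  n1⇒n2  emit P0@[32:33],P1@[33:33]
[34] read 'd'  n2⇒n15 ·f
[35] read 'b'  n15⇒n10 ·f
[36] read 'c'  n10⇒n4 ·f
[37] read 'a'  n4⇒n5
[38] read 'e'  n5⇒n2 ·f  emit P0@[37:38],P1@[38:38]
[39] read 'd'  n2⇒n15 ·f
[40] read 'c'  n15⇒n16
[41] read 'a'  n16⇒n17
[42] read 'b'  n17⇒n6 ·f
[43] read 'e'  n6⇒n7  emit P1@[43:43]
[44] read 'b'  n7⇒n8
[45] read 'a'  n8⇒n9  emit P2@[40:45]
[46] read 'c'  n9⇒n4 ·f
[47] read 'c'  n4⇒n4 ·f
[48] read 'b'  n4⇒n10 ·f
[49] read 'c'  n10⇒n4 ·f
[50] read 'b'  n4⇒n10 ·f
[51] read 'd'  n10⇒n14  emit P4@[50:51]
[52] read 'c'  n14⇒n16 ·f
[53] read 'c'  n16⇒n4 ·f
[54] read 'e'  n4⇒n3 ·f  emit P1@[54:54]
[55] read 'a'  n3⇒n1 ·f
[56] read 'c'  n1⇒n4 ·f
[57] read 'a'  n4⇒n5
[58] read 'e'  n5⇒n2 ·f  emit P0@[57:58],P1@[58:58]
[59] read 'e'  n2⇒n3 ·f  emit P1@[59:59]
[60] read 'b'  n3⇒n10 ·f
[61] read 'd'  n10⇒n14  emit P4@[60:61]
[62] read 'a'  n14⇒n1 ·f
[63] read 'd'  n1⇒n19
[64] read 'b'  n19⇒n20  emit P6@[62:64]
[65] read 'c'  n20⇒n4 ·f
[66] read 'a'  n4⇒n5
[67] read 'a'  n5⇒n1 ·f
[68] read 'e'  n1⇒n2  emit P0@[67:68],P1@[68:68]
[69] read 'c'  n2⇒n4 ·f
[70] read 'a'  n4⇒n5
[71] read 'b'  n5⇒n6
[72] read 'e'  n6⇒n7  emit P1@[72:72]
[73] read 'b'  n7⇒n8
[74] read 'a'  n8⇒n9  emit P2@[69:74]
[75] read 'e'  n9⇒n2 ·f  emit P0@[74:75],P1@[75:75]

Result: [[2,0],[2,1],[8,1],[10,2],[12,1],[14,0],[14,1],[19,1],[21,2],[23,0],[23,1],[24,1],[29,5],[31,4],[33,0],[33,1],[38,0],[38,1],[43,1],[45,2],[51,4],[54,1],[58,0],[58,1],[59,1],[61,4],[64,6],[68,0],[68,1],[72,1],[74,2],[75,0],[75,1]]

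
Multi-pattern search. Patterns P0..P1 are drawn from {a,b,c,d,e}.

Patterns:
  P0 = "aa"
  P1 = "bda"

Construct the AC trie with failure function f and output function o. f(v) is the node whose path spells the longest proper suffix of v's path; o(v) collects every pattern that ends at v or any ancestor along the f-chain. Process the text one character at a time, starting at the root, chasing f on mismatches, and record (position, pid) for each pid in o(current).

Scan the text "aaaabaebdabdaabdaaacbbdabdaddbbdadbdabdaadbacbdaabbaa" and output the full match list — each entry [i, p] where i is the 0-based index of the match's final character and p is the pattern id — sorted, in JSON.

Construct AC machine:
Trie nodes:
  n0 'ε': a→1 b→3
  n1 'a': a→2
  n2 'aa': ·  ←P0
  n3 'b': d→4
  n4 'bd': a→5
  n5 'bda': ·  ←P1

BFS fail/out derivation:
  fail(1) 'a': from fail(0)=0 chase 'a': 0 ⇒ 0;  out=∅∪out(0)=∅
  fail(3) 'b': from fail(0)=0 chase 'b': 0 ⇒ 0;  out=∅∪out(0)=∅
  fail(2) 'aa': from fail(1)=0 chase 'a': 0 ⇒ 1;  out={0}∪out(1)={0}
  fail(4) 'bd': from fail(3)=0 chase 'd': 0 ⇒ 0;  out=∅∪out(0)=∅
  fail(5) 'bda': from fail(4)=0 chase 'a': 0 ⇒ 1;  out={1}∪out(1)={1}

Run:
i=0 'a': node 0→1
i=1 'a': node 1→2  ** P0@[0:1]
i=2 'a': node 2→2 (fail-walked)  ** P0@[1:2]
i=3 'a': node 2→2 (fail-walked)  ** P0@[2:3]
i=4 'b': node 2→3 (fail-walked)
i=5 'a': node 3→1 (fail-walked)
i=6 'e': node 1→0 (fail-walked)
i=7 'b': node 0→3
i=8 'd': node 3→4
i=9 'a': node 4→5  ** P1@[7:9]
i=10 'b': node 5→3 (fail-walked)
i=11 'd': node 3→4
i=12 'a': node 4→5  ** P1@[10:12]
i=13 'a': node 5→2 (fail-walked)  ** P0@[12:13]
i=14 'b': node 2→3 (fail-walked)
i=15 'd': node 3→4
i=16 'a': node 4→5  ** P1@[14:16]
i=17 'a': node 5→2 (fail-walked)  ** P0@[16:17]
i=18 'a': node 2→2 (fail-walked)  ** P0@[17:18]
i=19 'c': node 2→0 (fail-walked)
i=20 'b': node 0→3
i=21 'b': node 3→3 (fail-walked)
i=22 'd': node 3→4
i=23 'a': node 4→5  ** P1@[21:23]
i=24 'b': node 5→3 (fail-walked)
i=25 'd': node 3→4
i=26 'a': node 4→5  ** P1@[24:26]
i=27 'd': node 5→0 (fail-walked)
i=28 'd': node 0→0
i=29 'b': node 0→3
i=30 'b': node 3→3 (fail-walked)
i=31 'd': node 3→4
i=32 'a': node 4→5  ** P1@[30:32]
i=33 'd': node 5→0 (fail-walked)
i=34 'b': node 0→3
i=35 'd': node 3→4
i=36 'a': node 4→5  ** P1@[34:36]
i=37 'b': node 5→3 (fail-walked)
i=38 'd': node 3→4
i=39 'a': node 4→5  ** P1@[37:39]
i=40 'a': node 5→2 (fail-walked)  ** P0@[39:40]
i=41 'd': node 2→0 (fail-walked)
i=42 'b': node 0→3
i=43 'a': node 3→1 (fail-walked)
i=44 'c': node 1→0 (fail-walked)
i=45 'b': node 0→3
i=46 'd': node 3→4
i=47 'a': node 4→5  ** P1@[45:47]
i=48 'a': node 5→2 (fail-walked)  ** P0@[47:48]
i=49 'b': node 2→3 (fail-walked)
i=50 'b': node 3→3 (fail-walked)
i=51 'a': node 3→1 (fail-walked)
i=52 'a': node 1→2  ** P0@[51:52]

All matches (sorted): [[1,0],[2,0],[3,0],[9,1],[12,1],[13,0],[16,1],[17,0],[18,0],[23,1],[26,1],[32,1],[36,1],[39,1],[40,0],[47,1],[48,0],[52,0]]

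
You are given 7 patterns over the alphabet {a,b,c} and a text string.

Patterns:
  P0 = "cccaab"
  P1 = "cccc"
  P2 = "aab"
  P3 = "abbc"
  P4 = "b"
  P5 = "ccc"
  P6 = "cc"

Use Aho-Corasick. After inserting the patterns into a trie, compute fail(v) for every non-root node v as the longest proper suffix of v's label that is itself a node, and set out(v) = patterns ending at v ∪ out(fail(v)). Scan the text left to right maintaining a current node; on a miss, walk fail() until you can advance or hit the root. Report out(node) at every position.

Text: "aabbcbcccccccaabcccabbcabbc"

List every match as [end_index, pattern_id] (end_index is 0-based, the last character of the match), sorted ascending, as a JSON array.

Construct AC machine:
Trie nodes:
  n0 'ε': a→8 b→14 c→1
  n1 'c': c→2
  n2 'cc': c→3  [P6 ends]
  n3 'ccc': a→4 c→7  [P5 ends]
  n4 'ccca': a→5
  n5 'cccaa': b→6
  n6 'cccaab': ·  [P0 ends]
  n7 'cccc': ·  [P1 ends]
  n8 'a': a→9 b→11
  n9 'aa': b→10
  n10 'aab': ·  [P2 ends]
  n11 'ab': b→12
  n12 'abb': c→13
  n13 'abbc': ·  [P3 ends]
  n14 'b': ·  [P4 ends]

BFS fail/out derivation:
  fail(1) 'c': from fail(0)=0 chase 'c': 0 ⇒ 0;  out=∅∪out(0)=∅
  fail(8) 'a': from fail(0)=0 chase 'a': 0 ⇒ 0;  out=∅∪out(0)=∅
  fail(14) 'b': from fail(0)=0 chase 'b': 0 ⇒ 0;  out={4}∪out(0)={4}
  fail(2) 'cc': from fail(1)=0 chase 'c': 0 ⇒ 1;  out={6}∪out(1)={6}
  fail(9) 'aa': from fail(8)=0 chase 'a': 0 ⇒ 8;  out=∅∪out(8)=∅
  fail(11) 'ab': from fail(8)=0 chase 'b': 0 ⇒ 14;  out=∅∪out(14)={4}
  fail(3) 'ccc': from fail(2)=1 chase 'c': 1 ⇒ 2;  out={5}∪out(2)={5,6}
  fail(10) 'aab': from fail(9)=8 chase 'b': 8 ⇒ 11;  out={2}∪out(11)={2,4}
  fail(12) 'abb': from fail(11)=14 chase 'b': 14→0 ⇒ 14;  out=∅∪out(14)={4}
  fail(4) 'ccca': from fail(3)=2 chase 'a': 2→1→0 ⇒ 8;  out=∅∪out(8)=∅
  fail(7) 'cccc': from fail(3)=2 chase 'c': 2 ⇒ 3;  out={1}∪out(3)={1,5,6}
  fail(13) 'abbc': from fail(12)=14 chase 'c': 14→0 ⇒ 1;  out={3}∪out(1)={3}
  fail(5) 'cccaa': from fail(4)=8 chase 'a': 8 ⇒ 9;  out=∅∪out(9)=∅
  fail(6) 'cccaab': from fail(5)=9 chase 'b': 9 ⇒ 10;  out={0}∪out(10)={0,2,4}

Text stream:
[0] read 'a'  n0⇒n8
[1] read 'a'  n8⇒n9
[2] read 'b'  n9⇒n10  ** P2@[0:2],P4@[2:2]
[3] read 'b'  n10⇒n12 ·f  ** P4@[3:3]
[4] read 'c'  n12⇒n13  ** P3@[1:4]
[5] read 'b'  n13⇒n14 ·f  ** P4@[5:5]
[6] read 'c'  n14⇒n1 ·f
[7] read 'c'  n1⇒n2  ** P6@[6:7]
[8] read 'c'  n2⇒n3  ** P5@[6:8],P6@[7:8]
[9] read 'c'  n3⇒n7  ** P1@[6:9],P5@[7:9],P6@[8:9]
[10] read 'c'  n7⇒n7 ·f  ** P1@[7:10],P5@[8:10],P6@[9:10]
[11] read 'c'  n7⇒n7 ·f  ** P1@[8:11],P5@[9:11],P6@[10:11]
[12] read 'c'  n7⇒n7 ·f  ** P1@[9:12],P5@[10:12],P6@[11:12]
[13] read 'a'  n7⇒n4 ·f
[14] read 'a'  n4⇒n5
[15] read 'b'  n5⇒n6  ** P0@[10:15],P2@[13:15],P4@[15:15]
[16] read 'c'  n6⇒n1 ·f
[17] read 'c'  n1⇒n2  ** P6@[16:17]
[18] read 'c'  n2⇒n3  ** P5@[16:18],P6@[17:18]
[19] read 'a'  n3⇒n4
[20] read 'b'  n4⇒n11 ·f  ** P4@[20:20]
[21] read 'b'  n11⇒n12  ** P4@[21:21]
[22] read 'c'  n12⇒n13  ** P3@[19:22]
[23] read 'a'  n13⇒n8 ·f
[24] read 'b'  n8⇒n11  ** P4@[24:24]
[25] read 'b'  n11⇒n12  ** P4@[25:25]
[26] read 'c'  n12⇒n13  ** P3@[23:26]

All matches (sorted): [[2,2],[2,4],[3,4],[4,3],[5,4],[7,6],[8,5],[8,6],[9,1],[9,5],[9,6],[10,1],[10,5],[10,6],[11,1],[11,5],[11,6],[12,1],[12,5],[12,6],[15,0],[15,2],[15,4],[17,6],[18,5],[18,6],[20,4],[21,4],[22,3],[24,4],[25,4],[26,3]]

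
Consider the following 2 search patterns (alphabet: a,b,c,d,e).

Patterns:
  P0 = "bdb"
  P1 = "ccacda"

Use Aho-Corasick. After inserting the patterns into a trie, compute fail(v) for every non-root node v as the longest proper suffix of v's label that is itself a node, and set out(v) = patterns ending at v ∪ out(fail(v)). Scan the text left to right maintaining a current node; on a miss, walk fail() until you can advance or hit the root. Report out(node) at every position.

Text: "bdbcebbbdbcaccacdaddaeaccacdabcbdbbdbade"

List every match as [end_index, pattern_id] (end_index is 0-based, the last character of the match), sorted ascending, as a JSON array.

Build:
Trie (insert patterns):
  0='ε' goto b→1 c→4
  1='b' goto d→2
  2='bd' goto b→3
  3='bdb' goto ·  ←P0
  4='c' goto c→5
  5='cc' goto a→6
  6='cca' goto c→7
  7='ccac' goto d→8
  8='ccacd' goto a→9
  9='ccacda' goto ·  ←P1

Failure links (BFS by depth):
  n1('b'): parent n0 fail=0; on 'b' 0 → fail=0;  out ∅∪∅=∅
  n4('c'): parent n0 fail=0; on 'c' 0 → fail=0;  out ∅∪∅=∅
  n2('bd'): parent n1 fail=0; on 'd' 0 → fail=0;  out ∅∪∅=∅
  n5('cc'): parent n4 fail=0; on 'c' 0 → fail=4;  out ∅∪∅=∅
  n3('bdb'): parent n2 fail=0; on 'b' 0 → fail=1;  out {0}∪∅={0}
  n6('cca'): parent n5 fail=4; on 'a' 4→0 → fail=0;  out ∅∪∅=∅
  n7('ccac'): parent n6 fail=0; on 'c' 0 → fail=4;  out ∅∪∅=∅
  n8('ccacd'): parent n7 fail=4; on 'd' 4→0 → fail=0;  out ∅∪∅=∅
  n9('ccacda'): parent n8 fail=0; on 'a' 0 → fail=0;  out {1}∪∅={1}

Scan:
[0] read 'b'  n0⇒n1
[1] read 'd'  n1⇒n2
[2] read 'b'  n2⇒n3  emit P0@[0:2]
[3] read 'c'  n3⇒n4 (fail-walked)
[4] read 'e'  n4⇒n0 (fail-walked)
[5] read 'b'  n0⇒n1
[6] read 'b'  n1⇒n1 (fail-walked)
[7] read 'b'  n1⇒n1 (fail-walked)
[8] read 'd'  n1⇒n2
[9] read 'b'  n2⇒n3  emit P0@[7:9]
[10] read 'c'  n3⇒n4 (fail-walked)
[11] read 'a'  n4⇒n0 (fail-walked)
[12] read 'c'  n0⇒n4
[13] read 'c'  n4⇒n5
[14] read 'a'  n5⇒n6
[15] read 'c'  n6⇒n7
[16] read 'd'  n7⇒n8
[17] read 'a'  n8⇒n9  emit P1@[12:17]
[18] read 'd'  n9⇒n0 (fail-walked)
[19] read 'd'  n0⇒n0
[20] read 'a'  n0⇒n0
[21] read 'e'  n0⇒n0
[22] read 'a'  n0⇒n0
[23] read 'c'  n0⇒n4
[24] read 'c'  n4⇒n5
[25] read 'a'  n5⇒n6
[26] read 'c'  n6⇒n7
[27] read 'd'  n7⇒n8
[28] read 'a'  n8⇒n9  emit P1@[23:28]
[29] read 'b'  n9⇒n1 (fail-walked)
[30] read 'c'  n1⇒n4 (fail-walked)
[31] read 'b'  n4⇒n1 (fail-walked)
[32] read 'd'  n1⇒n2
[33] read 'b'  n2⇒n3  emit P0@[31:33]
[34] read 'b'  n3⇒n1 (fail-walked)
[35] read 'd'  n1⇒n2
[36] read 'b'  n2⇒n3  emit P0@[34:36]
[37] read 'a'  n3⇒n0 (fail-walked)
[38] read 'd'  n0⇒n0
[39] read 'e'  n0⇒n0

All matches (sorted): [[2,0],[9,0],[17,1],[28,1],[33,0],[36,0]]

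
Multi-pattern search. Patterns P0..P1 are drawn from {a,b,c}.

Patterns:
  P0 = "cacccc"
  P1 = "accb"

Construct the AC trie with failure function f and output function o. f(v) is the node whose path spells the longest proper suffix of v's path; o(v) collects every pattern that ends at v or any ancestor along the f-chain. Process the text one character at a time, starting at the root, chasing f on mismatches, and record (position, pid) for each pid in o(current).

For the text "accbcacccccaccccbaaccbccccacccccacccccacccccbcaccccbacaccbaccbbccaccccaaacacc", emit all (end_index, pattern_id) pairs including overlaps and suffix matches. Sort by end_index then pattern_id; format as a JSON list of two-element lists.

Build automaton:
Trie nodes:
  0='ε' goto a→7 c→1
  1='c' goto a→2
  2='ca' goto c→3
  3='cac' goto c→4
  4='cacc' goto c→5
  5='caccc' goto c→6
  6='cacccc' goto ·  [P0 ends]
  7='a' goto c→8
  8='ac' goto c→9
  9='acc' goto b→10
  10='accb' goto ·  [P1 ends]

Failure links (BFS by depth):
  fail(1) 'c': from fail(0)=0 chase 'c': 0 ⇒ 0;  out=∅∪out(0)=∅
  fail(7) 'a': from fail(0)=0 chase 'a': 0 ⇒ 0;  out=∅∪out(0)=∅
  fail(2) 'ca': from fail(1)=0 chase 'a': 0 ⇒ 7;  out=∅∪out(7)=∅
  fail(8) 'ac': from fail(7)=0 chase 'c': 0 ⇒ 1;  out=∅∪out(1)=∅
  fail(3) 'cac': from fail(2)=7 chase 'c': 7 ⇒ 8;  out=∅∪out(8)=∅
  fail(9) 'acc': from fail(8)=1 chase 'c': 1→0 ⇒ 1;  out=∅∪out(1)=∅
  fail(4) 'cacc': from fail(3)=8 chase 'c': 8 ⇒ 9;  out=∅∪out(9)=∅
  fail(10) 'accb': from fail(9)=1 chase 'b': 1→0 ⇒ 0;  out={1}∪out(0)={1}
  fail(5) 'caccc': from fail(4)=9 chase 'c': 9→1→0 ⇒ 1;  out=∅∪out(1)=∅
  fail(6) 'cacccc': from fail(5)=1 chase 'c': 1→0 ⇒ 1;  out={0}∪out(1)={0}

Text stream:
[0] read 'a'  n0⇒n7
[1] read 'c'  n7⇒n8
[2] read 'c'  n8⇒n9
[3] read 'b'  n9⇒n10  emit P1@[0:3]
[4] read 'c'  n10⇒n1 ·f
[5] read 'a'  n1⇒n2
[6] read 'c'  n2⇒n3
[7] read 'c'  n3⇒n4
[8] read 'c'  n4⇒n5
[9] read 'c'  n5⇒n6  emit P0@[4:9]
[10] read 'c'  n6⇒n1 ·f
[11] read 'a'  n1⇒n2
[12] read 'c'  n2⇒n3
[13] read 'c'  n3⇒n4
[14] read 'c'  n4⇒n5
[15] read 'c'  n5⇒n6  emit P0@[10:15]
[16] read 'b'  n6⇒n0 ·f
[17] read 'a'  n0⇒n7
[18] read 'a'  n7⇒n7 ·f
[19] read 'c'  n7⇒n8
[20] read 'c'  n8⇒n9
[21] read 'b'  n9⇒n10  emit P1@[18:21]
[22] read 'c'  n10⇒n1 ·f
[23] read 'c'  n1⇒n1 ·f
[24] read 'c'  n1⇒n1 ·f
[25] read 'c'  n1⇒n1 ·f
[26] read 'a'  n1⇒n2
[27] read 'c'  n2⇒n3
[28] read 'c'  n3⇒n4
[29] read 'c'  n4⇒n5
[30] read 'c'  n5⇒n6  emit P0@[25:30]
[31] read 'c'  n6⇒n1 ·f
[32] read 'a'  n1⇒n2
[33] read 'c'  n2⇒n3
[34] read 'c'  n3⇒n4
[35] read 'c'  n4⇒n5
[36] read 'c'  n5⇒n6  emit P0@[31:36]
[37] read 'c'  n6⇒n1 ·f
[38] read 'a'  n1⇒n2
[39] read 'c'  n2⇒n3
[40] read 'c'  n3⇒n4
[41] read 'c'  n4⇒n5
[42] read 'c'  n5⇒n6  emit P0@[37:42]
[43] read 'c'  n6⇒n1 ·f
[44] read 'b'  n1⇒n0 ·f
[45] read 'c'  n0⇒n1
[46] read 'a'  n1⇒n2
[47] read 'c'  n2⇒n3
[48] read 'c'  n3⇒n4
[49] read 'c'  n4⇒n5
[50] read 'c'  n5⇒n6  emit P0@[45:50]
[51] read 'b'  n6⇒n0 ·f
[52] read 'a'  n0⇒n7
[53] read 'c'  n7⇒n8
[54] read 'a'  n8⇒n2 ·f
[55] read 'c'  n2⇒n3
[56] read 'c'  n3⇒n4
[57] read 'b'  n4⇒n10 ·f  emit P1@[54:57]
[58] read 'a'  n10⇒n7 ·f
[59] read 'c'  n7⇒n8
[60] read 'c'  n8⇒n9
[61] read 'b'  n9⇒n10  emit P1@[58:61]
[62] read 'b'  n10⇒n0 ·f
[63] read 'c'  n0⇒n1
[64] read 'c'  n1⇒n1 ·f
[65] read 'a'  n1⇒n2
[66] read 'c'  n2⇒n3
[67] read 'c'  n3⇒n4
[68] read 'c'  n4⇒n5
[69] read 'c'  n5⇒n6  emit P0@[64:69]
[70] read 'a'  n6⇒n2 ·f
[71] read 'a'  n2⇒n7 ·f
[72] read 'a'  n7⇒n7 ·f
[73] read 'c'  n7⇒n8
[74] read 'a'  n8⇒n2 ·f
[75] read 'c'  n2⇒n3
[76] read 'c'  n3⇒n4

Matches: [[3,1],[9,0],[15,0],[21,1],[30,0],[36,0],[42,0],[50,0],[57,1],[61,1],[69,0]]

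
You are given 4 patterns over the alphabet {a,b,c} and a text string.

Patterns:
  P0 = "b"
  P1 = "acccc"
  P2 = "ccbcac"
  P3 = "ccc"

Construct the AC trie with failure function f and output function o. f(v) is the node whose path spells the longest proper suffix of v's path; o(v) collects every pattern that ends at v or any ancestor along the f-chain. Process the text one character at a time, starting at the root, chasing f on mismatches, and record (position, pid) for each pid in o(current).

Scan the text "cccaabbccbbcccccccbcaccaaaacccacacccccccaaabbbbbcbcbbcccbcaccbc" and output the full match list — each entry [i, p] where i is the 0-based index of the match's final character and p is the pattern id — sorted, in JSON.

Build automaton:
Trie (insert patterns):
  n0 'ε': a→2 b→1 c→7
  n1 'b': ·  ←P0
  n2 'a': c→3
  n3 'ac': c→4
  n4 'acc': c→5
  n5 'accc': c→6
  n6 'acccc': ·  ←P1
  n7 'c': c→8
  n8 'cc': b→9 c→13
  n9 'ccb': c→10
  n10 'ccbc': a→11
  n11 'ccbca': c→12
  n12 'ccbcac': ·  ←P2
  n13 'ccc': ·  ←P3

BFS fail/out derivation:
  n1('b'): parent n0 fail=0; on 'b' 0 → fail=0;  out {0}∪∅={0}
  n2('a'): parent n0 fail=0; on 'a' 0 → fail=0;  out ∅∪∅=∅
  n7('c'): parent n0 fail=0; on 'c' 0 → fail=0;  out ∅∪∅=∅
  n3('ac'): parent n2 fail=0; on 'c' 0 → fail=7;  out ∅∪∅=∅
  n8('cc'): parent n7 fail=0; on 'c' 0 → fail=7;  out ∅∪∅=∅
  n4('acc'): parent n3 fail=7; on 'c' 7 → fail=8;  out ∅∪∅=∅
  n9('ccb'): parent n8 fail=7; on 'b' 7→0 → fail=1;  out ∅∪{0}={0}
  n13('ccc'): parent n8 fail=7; on 'c' 7 → fail=8;  out {3}∪∅={3}
  n5('accc'): parent n4 fail=8; on 'c' 8 → fail=13;  out ∅∪{3}={3}
  n10('ccbc'): parent n9 fail=1; on 'c' 1→0 → fail=7;  out ∅∪∅=∅
  n6('acccc'): parent n5 fail=13; on 'c' 13→8 → fail=13;  out {1}∪{3}={1,3}
  n11('ccbca'): parent n10 fail=7; on 'a' 7→0 → fail=2;  out ∅∪∅=∅
  n12('ccbcac'): parent n11 fail=2; on 'c' 2 → fail=3;  out {2}∪∅={2}

Scan:
[0] read 'c'  n0⇒n7
[1] read 'c'  n7⇒n8
[2] read 'c'  n8⇒n13  emit P3@[0:2]
[3] read 'a'  n13⇒n2 ·f
[4] read 'a'  n2⇒n2 ·f
[5] read 'b'  n2⇒n1 ·f  emit P0@[5:5]
[6] read 'b'  n1⇒n1 ·f  emit P0@[6:6]
[7] read 'c'  n1⇒n7 ·f
[8] read 'c'  n7⇒n8
[9] read 'b'  n8⇒n9  emit P0@[9:9]
[10] read 'b'  n9⇒n1 ·f  emit P0@[10:10]
[11] read 'c'  n1⇒n7 ·f
[12] read 'c'  n7⇒n8
[13] read 'c'  n8⇒n13  emit P3@[11:13]
[14] read 'c'  n13⇒n13 ·f  emit P3@[12:14]
[15] read 'c'  n13⇒n13 ·f  emit P3@[13:15]
[16] read 'c'  n13⇒n13 ·f  emit P3@[14:16]
[17] read 'c'  n13⇒n13 ·f  emit P3@[15:17]
[18] read 'b'  n13⇒n9 ·f  emit P0@[18:18]
[19] read 'c'  n9⇒n10
[20] read 'a'  n10⇒n11
[21] read 'c'  n11⇒n12  emit P2@[16:21]
[22] read 'c'  n12⇒n4 ·f
[23] read 'a'  n4⇒n2 ·f
[24] read 'a'  n2⇒n2 ·f
[25] read 'a'  n2⇒n2 ·f
[26] read 'a'  n2⇒n2 ·f
[27] read 'c'  n2⇒n3
[28] read 'c'  n3⇒n4
[29] read 'c'  n4⇒n5  emit P3@[27:29]
[30] read 'a'  n5⇒n2 ·f
[31] read 'c'  n2⇒n3
[32] read 'a'  n3⇒n2 ·f
[33] read 'c'  n2⇒n3
[34] read 'c'  n3⇒n4
[35] read 'c'  n4⇒n5  emit P3@[33:35]
[36] read 'c'  n5⇒n6  emit P1@[32:36],P3@[34:36]
[37] read 'c'  n6⇒n13 ·f  emit P3@[35:37]
[38] read 'c'  n13⇒n13 ·f  emit P3@[36:38]
[39] read 'c'  n13⇒n13 ·f  emit P3@[37:39]
[40] read 'a'  n13⇒n2 ·f
[41] read 'a'  n2⇒n2 ·f
[42] read 'a'  n2⇒n2 ·f
[43] read 'b'  n2⇒n1 ·f  emit P0@[43:43]
[44] read 'b'  n1⇒n1 ·f  emit P0@[44:44]
[45] read 'b'  n1⇒n1 ·f  emit P0@[45:45]
[46] read 'b'  n1⇒n1 ·f  emit P0@[46:46]
[47] read 'b'  n1⇒n1 ·f  emit P0@[47:47]
[48] read 'c'  n1⇒n7 ·f
[49] read 'b'  n7⇒n1 ·f  emit P0@[49:49]
[50] read 'c'  n1⇒n7 ·f
[51] read 'b'  n7⇒n1 ·f  emit P0@[51:51]
[52] read 'b'  n1⇒n1 ·f  emit P0@[52:52]
[53] read 'c'  n1⇒n7 ·f
[54] read 'c'  n7⇒n8
[55] read 'c'  n8⇒n13  emit P3@[53:55]
[56] read 'b'  n13⇒n9 ·f  emit P0@[56:56]
[57] read 'c'  n9⇒n10
[58] read 'a'  n10⇒n11
[59] read 'c'  n11⇒n12  emit P2@[54:59]
[60] read 'c'  n12⇒n4 ·f
[61] read 'b'  n4⇒n9 ·f  emit P0@[61:61]
[62] read 'c'  n9⇒n10

All matches (sorted): [[2,3],[5,0],[6,0],[9,0],[10,0],[13,3],[14,3],[15,3],[16,3],[17,3],[18,0],[21,2],[29,3],[35,3],[36,1],[36,3],[37,3],[38,3],[39,3],[43,0],[44,0],[45,0],[46,0],[47,0],[49,0],[51,0],[52,0],[55,3],[56,0],[59,2],[61,0]]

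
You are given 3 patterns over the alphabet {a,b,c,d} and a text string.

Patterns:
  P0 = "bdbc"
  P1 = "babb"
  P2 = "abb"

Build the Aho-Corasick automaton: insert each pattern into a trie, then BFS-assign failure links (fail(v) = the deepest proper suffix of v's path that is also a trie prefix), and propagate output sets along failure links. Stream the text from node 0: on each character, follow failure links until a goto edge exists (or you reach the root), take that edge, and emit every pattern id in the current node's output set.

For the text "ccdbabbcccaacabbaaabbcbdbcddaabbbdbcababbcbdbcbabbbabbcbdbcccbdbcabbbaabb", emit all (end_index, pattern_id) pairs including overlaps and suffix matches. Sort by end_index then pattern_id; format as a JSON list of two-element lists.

Build automaton:
Trie nodes:
  n0 'ε': a→8 b→1
  n1 'b': a→5 d→2
  n2 'bd': b→3
  n3 'bdb': c→4
  n4 'bdbc': ·  [P0 ends]
  n5 'ba': b→6
  n6 'bab': b→7
  n7 'babb': ·  [P1 ends]
  n8 'a': b→9
  n9 'ab': b→10
  n10 'abb': ·  [P2 ends]

BFS fail/out derivation:
  fail(1) 'b': from fail(0)=0 chase 'b': 0 ⇒ 0;  out=∅∪out(0)=∅
  fail(8) 'a': from fail(0)=0 chase 'a': 0 ⇒ 0;  out=∅∪out(0)=∅
  fail(2) 'bd': from fail(1)=0 chase 'd': 0 ⇒ 0;  out=∅∪out(0)=∅
  fail(5) 'ba': from fail(1)=0 chase 'a': 0 ⇒ 8;  out=∅∪out(8)=∅
  fail(9) 'ab': from fail(8)=0 chase 'b': 0 ⇒ 1;  out=∅∪out(1)=∅
  fail(3) 'bdb': from fail(2)=0 chase 'b': 0 ⇒ 1;  out=∅∪out(1)=∅
  fail(6) 'bab': from fail(5)=8 chase 'b': 8 ⇒ 9;  out=∅∪out(9)=∅
  fail(10) 'abb': from fail(9)=1 chase 'b': 1→0 ⇒ 1;  out={2}∪out(1)={2}
  fail(4) 'bdbc': from fail(3)=1 chase 'c': 1→0 ⇒ 0;  out={0}∪out(0)={0}
  fail(7) 'babb': from fail(6)=9 chase 'b': 9 ⇒ 10;  out={1}∪out(10)={1,2}

Text stream:
pos 0 'c': at 0
pos 1 'c': at 0
pos 2 'd': at 0
pos 3 'b': at 1
pos 4 'a': at 5
pos 5 'b': at 6
pos 6 'b': at 7  ** P1@[3:6],P2@[4:6]
pos 7 'c': at 0 (via fail)
pos 8 'c': at 0
pos 9 'c': at 0
pos 10 'a': at 8
pos 11 'a': at 8 (via fail)
pos 12 'c': at 0 (via fail)
pos 13 'a': at 8
pos 14 'b': at 9
pos 15 'b': at 10  ** P2@[13:15]
pos 16 'a': at 5 (via fail)
pos 17 'a': at 8 (via fail)
pos 18 'a': at 8 (via fail)
pos 19 'b': at 9
pos 20 'b': at 10  ** P2@[18:20]
pos 21 'c': at 0 (via fail)
pos 22 'b': at 1
pos 23 'd': at 2
pos 24 'b': at 3
pos 25 'c': at 4  ** P0@[22:25]
pos 26 'd': at 0 (via fail)
pos 27 'd': at 0
pos 28 'a': at 8
pos 29 'a': at 8 (via fail)
pos 30 'b': at 9
pos 31 'b': at 10  ** P2@[29:31]
pos 32 'b': at 1 (via fail)
pos 33 'd': at 2
pos 34 'b': at 3
pos 35 'c': at 4  ** P0@[32:35]
pos 36 'a': at 8 (via fail)
pos 37 'b': at 9
pos 38 'a': at 5 (via fail)
pos 39 'b': at 6
pos 40 'b': at 7  ** P1@[37:40],P2@[38:40]
pos 41 'c': at 0 (via fail)
pos 42 'b': at 1
pos 43 'd': at 2
pos 44 'b': at 3
pos 45 'c': at 4  ** P0@[42:45]
pos 46 'b': at 1 (via fail)
pos 47 'a': at 5
pos 48 'b': at 6
pos 49 'b': at 7  ** P1@[46:49],P2@[47:49]
pos 50 'b': at 1 (via fail)
pos 51 'a': at 5
pos 52 'b': at 6
pos 53 'b': at 7  ** P1@[50:53],P2@[51:53]
pos 54 'c': at 0 (via fail)
pos 55 'b': at 1
pos 56 'd': at 2
pos 57 'b': at 3
pos 58 'c': at 4  ** P0@[55:58]
pos 59 'c': at 0 (via fail)
pos 60 'c': at 0
pos 61 'b': at 1
pos 62 'd': at 2
pos 63 'b': at 3
pos 64 'c': at 4  ** P0@[61:64]
pos 65 'a': at 8 (via fail)
pos 66 'b': at 9
pos 67 'b': at 10  ** P2@[65:67]
pos 68 'b': at 1 (via fail)
pos 69 'a': at 5
pos 70 'a': at 8 (via fail)
pos 71 'b': at 9
pos 72 'b': at 10  ** P2@[70:72]

Matches: [[6,1],[6,2],[15,2],[20,2],[25,0],[31,2],[35,0],[40,1],[40,2],[45,0],[49,1],[49,2],[53,1],[53,2],[58,0],[64,0],[67,2],[72,2]]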